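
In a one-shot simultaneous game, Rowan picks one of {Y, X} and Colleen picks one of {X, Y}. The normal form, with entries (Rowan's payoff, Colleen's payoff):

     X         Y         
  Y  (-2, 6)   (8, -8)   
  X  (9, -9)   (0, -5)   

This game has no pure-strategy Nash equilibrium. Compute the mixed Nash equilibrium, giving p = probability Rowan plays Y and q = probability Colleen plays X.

Rowan's mix must leave Colleen indifferent between X and Y.
  Colleen's expected payoff from X: p·6 + (1−p)·(-9) = 15p - 9
  Colleen's expected payoff from Y: p·(-8) + (1−p)·(-5) = -3p - 5
  15p - 9 = -3p - 5  ⇒  18p = 4  ⇒  p = 2/9.
Rowan's indifference between Y and X determines Colleen's mixing probability q:
  Rowan's payoff to Y: q·(-2) + (1−q)·8 = -10q + 8
  Rowan's payoff to X: q·9 + (1−q)·0 = 9q
  -10q + 8 = 9q  ⇒  -19q = -8  ⇒  q = 8/19.

p = 2/9, q = 8/19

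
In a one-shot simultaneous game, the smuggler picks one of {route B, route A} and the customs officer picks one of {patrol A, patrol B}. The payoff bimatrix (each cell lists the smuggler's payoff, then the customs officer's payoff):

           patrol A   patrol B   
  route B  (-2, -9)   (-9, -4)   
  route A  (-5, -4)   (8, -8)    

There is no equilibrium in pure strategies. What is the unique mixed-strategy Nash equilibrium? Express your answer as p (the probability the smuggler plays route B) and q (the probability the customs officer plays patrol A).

In a mixed equilibrium the customs officer is indifferent between patrol A and patrol B; this condition fixes p.
  the customs officer's payoff from patrol A: p·(-9) + (1−p)·(-4) = -5p - 4
  the customs officer's payoff from patrol B: p·(-4) + (1−p)·(-8) = 4p - 8
  -5p - 4 = 4p - 8  ⇒  -9p = -4  ⇒  p = 4/9.
Set the smuggler's expected payoff from route B equal to that from route A:
  the smuggler's expected payoff from route B: q·(-2) + (1−q)·(-9) = 7q - 9
  the smuggler's expected payoff from route A: q·(-5) + (1−q)·8 = -13q + 8
  7q - 9 = -13q + 8  ⇒  20q = 17  ⇒  q = 17/20.

p = 4/9, q = 17/20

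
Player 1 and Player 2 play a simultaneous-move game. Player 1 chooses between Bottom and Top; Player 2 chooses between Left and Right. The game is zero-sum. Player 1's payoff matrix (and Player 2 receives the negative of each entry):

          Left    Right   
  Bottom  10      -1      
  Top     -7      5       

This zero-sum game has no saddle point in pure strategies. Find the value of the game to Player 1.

Player 1's indifference between Bottom and Top determines Player 2's mixing probability q:
  Player 1's expected payoff from Bottom: q·10 + (1−q)·(-1) = 11q - 1
  Player 1's expected payoff from Top: q·(-7) + (1−q)·5 = -12q + 5
  11q - 1 = -12q + 5  ⇒  23q = 6  ⇒  q = 6/23.
The value is Player 1's expected payoff against this mix (using Bottom): (6/23)·10 + (17/23)·(-1) = 43/23.

v = 43/23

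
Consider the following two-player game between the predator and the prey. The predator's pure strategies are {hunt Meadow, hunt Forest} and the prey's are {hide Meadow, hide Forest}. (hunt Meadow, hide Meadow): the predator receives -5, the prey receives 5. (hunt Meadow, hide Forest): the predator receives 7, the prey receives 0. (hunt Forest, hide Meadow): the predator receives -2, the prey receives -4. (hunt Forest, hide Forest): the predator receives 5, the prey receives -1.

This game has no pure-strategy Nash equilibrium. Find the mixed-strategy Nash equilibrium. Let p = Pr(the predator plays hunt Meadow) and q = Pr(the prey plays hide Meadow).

p = 3/8, q = 2/5

The prey's indifference between hide Meadow and hide Forest determines the predator's mixing probability p:
  the prey's payoff to hide Meadow: p·5 + (1−p)·(-4) = 9p - 4
  the prey's payoff to hide Forest: p·0 + (1−p)·(-1) = p - 1
  9p - 4 = p - 1  ⇒  8p = 3  ⇒  p = 3/8.
The prey's mix must leave the predator indifferent between hunt Meadow and hunt Forest.
  the predator's expected payoff from hunt Meadow: q·(-5) + (1−q)·7 = -12q + 7
  the predator's expected payoff from hunt Forest: q·(-2) + (1−q)·5 = -7q + 5
  -12q + 7 = -7q + 5  ⇒  -5q = -2  ⇒  q = 2/5.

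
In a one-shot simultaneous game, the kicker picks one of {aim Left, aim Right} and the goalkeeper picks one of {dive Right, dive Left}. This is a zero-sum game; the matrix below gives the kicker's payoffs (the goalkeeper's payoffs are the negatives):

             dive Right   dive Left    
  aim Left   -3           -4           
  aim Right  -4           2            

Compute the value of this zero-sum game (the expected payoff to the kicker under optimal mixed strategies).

v = -22/7

In a mixed equilibrium the kicker is indifferent between aim Left and aim Right; this condition fixes q.
  the kicker's payoff from aim Left: q·(-3) + (1−q)·(-4) = q - 4
  the kicker's payoff from aim Right: q·(-4) + (1−q)·2 = -6q + 2
  q - 4 = -6q + 2  ⇒  7q = 6  ⇒  q = 6/7.
The value is the kicker's expected payoff against this mix (using aim Left): (6/7)·(-3) + (1/7)·(-4) = -22/7.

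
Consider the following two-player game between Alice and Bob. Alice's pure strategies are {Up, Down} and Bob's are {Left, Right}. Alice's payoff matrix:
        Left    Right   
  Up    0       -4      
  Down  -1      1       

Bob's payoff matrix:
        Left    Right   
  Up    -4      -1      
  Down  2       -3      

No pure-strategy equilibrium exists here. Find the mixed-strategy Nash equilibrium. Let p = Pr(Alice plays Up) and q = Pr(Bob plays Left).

p = 5/8, q = 5/6

Alice's mix must leave Bob indifferent between Left and Right.
  Bob's expected payoff from Left: p·(-4) + (1−p)·2 = -6p + 2
  Bob's expected payoff from Right: p·(-1) + (1−p)·(-3) = 2p - 3
  -6p + 2 = 2p - 3  ⇒  -8p = -5  ⇒  p = 5/8.
Bob's mix must leave Alice indifferent between Up and Down.
  Alice's payoff to Up: q·0 + (1−q)·(-4) = 4q - 4
  Alice's payoff to Down: q·(-1) + (1−q)·1 = -2q + 1
  4q - 4 = -2q + 1  ⇒  6q = 5  ⇒  q = 5/6.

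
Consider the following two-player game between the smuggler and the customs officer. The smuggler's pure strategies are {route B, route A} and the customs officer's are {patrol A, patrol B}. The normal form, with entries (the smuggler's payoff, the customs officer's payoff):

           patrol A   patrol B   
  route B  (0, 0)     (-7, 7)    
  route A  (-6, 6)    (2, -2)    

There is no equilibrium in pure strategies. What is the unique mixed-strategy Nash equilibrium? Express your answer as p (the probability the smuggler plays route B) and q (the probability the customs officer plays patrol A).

p = 8/15, q = 3/5

Set the customs officer's expected payoff from patrol A equal to that from patrol B:
  the customs officer's payoff to patrol A: p·0 + (1−p)·6 = -6p + 6
  the customs officer's payoff to patrol B: p·7 + (1−p)·(-2) = 9p - 2
  -6p + 6 = 9p - 2  ⇒  -15p = -8  ⇒  p = 8/15.
For the smuggler to be willing to mix, the smuggler must be indifferent between route B and route A, which pins down the customs officer's mix.
  the smuggler's expected payoff from route B: q·0 + (1−q)·(-7) = 7q - 7
  the smuggler's expected payoff from route A: q·(-6) + (1−q)·2 = -8q + 2
  7q - 7 = -8q + 2  ⇒  15q = 9  ⇒  q = 3/5.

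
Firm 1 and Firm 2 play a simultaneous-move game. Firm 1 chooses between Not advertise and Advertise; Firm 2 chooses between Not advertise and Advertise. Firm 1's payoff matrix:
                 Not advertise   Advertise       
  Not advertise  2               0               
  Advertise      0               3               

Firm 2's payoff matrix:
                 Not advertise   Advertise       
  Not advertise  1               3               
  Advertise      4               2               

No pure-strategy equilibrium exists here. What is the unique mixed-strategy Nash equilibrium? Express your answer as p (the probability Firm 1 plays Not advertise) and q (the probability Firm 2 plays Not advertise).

p = 1/2, q = 3/5

Set Firm 2's expected payoff from Not advertise equal to that from Advertise:
  Firm 2's payoff to Not advertise: p·1 + (1−p)·4 = -3p + 4
  Firm 2's payoff to Advertise: p·3 + (1−p)·2 = p + 2
  -3p + 4 = p + 2  ⇒  -4p = -2  ⇒  p = 1/2.
For Firm 1 to be willing to mix, Firm 1 must be indifferent between Not advertise and Advertise, which pins down Firm 2's mix.
  Firm 1's payoff from Not advertise: q·2 + (1−q)·0 = 2q
  Firm 1's payoff from Advertise: q·0 + (1−q)·3 = -3q + 3
  2q = -3q + 3  ⇒  5q = 3  ⇒  q = 3/5.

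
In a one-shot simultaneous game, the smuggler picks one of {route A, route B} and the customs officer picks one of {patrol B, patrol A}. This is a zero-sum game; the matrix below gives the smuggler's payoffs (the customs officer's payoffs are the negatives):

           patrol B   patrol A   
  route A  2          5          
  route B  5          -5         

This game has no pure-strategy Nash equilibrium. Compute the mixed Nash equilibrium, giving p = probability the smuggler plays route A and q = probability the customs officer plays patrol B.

The customs officer's indifference between patrol B and patrol A determines the smuggler's mixing probability p:
  the customs officer's payoff to patrol B: p·(-2) + (1−p)·(-5) = 3p - 5
  the customs officer's payoff to patrol A: p·(-5) + (1−p)·5 = -10p + 5
  3p - 5 = -10p + 5  ⇒  13p = 10  ⇒  p = 10/13.
The smuggler's indifference between route A and route B determines the customs officer's mixing probability q:
  the smuggler's payoff from route A: q·2 + (1−q)·5 = -3q + 5
  the smuggler's payoff from route B: q·5 + (1−q)·(-5) = 10q - 5
  -3q + 5 = 10q - 5  ⇒  -13q = -10  ⇒  q = 10/13.

p = 10/13, q = 10/13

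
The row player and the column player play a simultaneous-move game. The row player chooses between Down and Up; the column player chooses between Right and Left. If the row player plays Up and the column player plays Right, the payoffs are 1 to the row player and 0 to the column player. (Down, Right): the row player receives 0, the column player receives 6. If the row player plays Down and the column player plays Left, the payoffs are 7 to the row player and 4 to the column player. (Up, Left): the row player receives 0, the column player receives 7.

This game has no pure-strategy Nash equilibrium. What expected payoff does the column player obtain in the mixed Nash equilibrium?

14/3

In a mixed equilibrium the column player is indifferent between Right and Left; this condition fixes p.
  the column player's expected payoff from Right: p·6 + (1−p)·0 = 6p
  the column player's expected payoff from Left: p·4 + (1−p)·7 = -3p + 7
  6p = -3p + 7  ⇒  9p = 7  ⇒  p = 7/9.
At equilibrium the column player is indifferent across columns, so the column player's payoff equals the payoff from Right: (7/9)·6 + (2/9)·0 = 14/3.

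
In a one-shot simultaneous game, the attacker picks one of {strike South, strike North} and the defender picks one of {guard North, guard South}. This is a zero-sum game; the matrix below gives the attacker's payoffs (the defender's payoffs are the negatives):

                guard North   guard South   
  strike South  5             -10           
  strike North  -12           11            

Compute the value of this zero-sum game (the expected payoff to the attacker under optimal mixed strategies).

The defender's mix must leave the attacker indifferent between strike South and strike North.
  the attacker's payoff to strike South: q·5 + (1−q)·(-10) = 15q - 10
  the attacker's payoff to strike North: q·(-12) + (1−q)·11 = -23q + 11
  15q - 10 = -23q + 11  ⇒  38q = 21  ⇒  q = 21/38.
The value is the attacker's expected payoff against this mix (using strike South): (21/38)·5 + (17/38)·(-10) = -65/38.

v = -65/38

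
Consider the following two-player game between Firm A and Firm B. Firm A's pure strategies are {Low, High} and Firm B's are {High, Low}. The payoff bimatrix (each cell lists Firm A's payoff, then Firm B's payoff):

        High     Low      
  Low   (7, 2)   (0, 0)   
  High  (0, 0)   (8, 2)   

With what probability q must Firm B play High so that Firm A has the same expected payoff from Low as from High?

Firm B's mix must leave Firm A indifferent between Low and High.
  Firm A's payoff from Low: q·7 + (1−q)·0 = 7q
  Firm A's payoff from High: q·0 + (1−q)·8 = -8q + 8
  7q = -8q + 8  ⇒  15q = 8  ⇒  q = 8/15.

q = 8/15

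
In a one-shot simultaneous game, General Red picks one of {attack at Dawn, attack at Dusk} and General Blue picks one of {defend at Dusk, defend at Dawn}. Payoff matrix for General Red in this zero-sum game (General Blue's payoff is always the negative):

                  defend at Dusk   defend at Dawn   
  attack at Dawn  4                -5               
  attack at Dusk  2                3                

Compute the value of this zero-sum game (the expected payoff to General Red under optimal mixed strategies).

General Red's indifference between attack at Dawn and attack at Dusk determines General Blue's mixing probability q:
  General Red's expected payoff from attack at Dawn: q·4 + (1−q)·(-5) = 9q - 5
  General Red's expected payoff from attack at Dusk: q·2 + (1−q)·3 = -q + 3
  9q - 5 = -q + 3  ⇒  10q = 8  ⇒  q = 4/5.
The value is General Red's expected payoff against this mix (using attack at Dawn): (4/5)·4 + (1/5)·(-5) = 11/5.

v = 11/5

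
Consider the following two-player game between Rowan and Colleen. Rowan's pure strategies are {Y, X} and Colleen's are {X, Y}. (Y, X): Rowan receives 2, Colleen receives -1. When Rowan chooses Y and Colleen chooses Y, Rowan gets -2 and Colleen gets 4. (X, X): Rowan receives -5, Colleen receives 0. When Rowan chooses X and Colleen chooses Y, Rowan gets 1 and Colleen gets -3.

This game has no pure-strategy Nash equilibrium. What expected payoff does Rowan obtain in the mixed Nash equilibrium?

Rowan's indifference between Y and X determines Colleen's mixing probability q:
  Rowan's expected payoff from Y: q·2 + (1−q)·(-2) = 4q - 2
  Rowan's expected payoff from X: q·(-5) + (1−q)·1 = -6q + 1
  4q - 2 = -6q + 1  ⇒  10q = 3  ⇒  q = 3/10.
At equilibrium Rowan is indifferent across rows, so Rowan's payoff equals the payoff from Y: (3/10)·2 + (7/10)·(-2) = -4/5.

-4/5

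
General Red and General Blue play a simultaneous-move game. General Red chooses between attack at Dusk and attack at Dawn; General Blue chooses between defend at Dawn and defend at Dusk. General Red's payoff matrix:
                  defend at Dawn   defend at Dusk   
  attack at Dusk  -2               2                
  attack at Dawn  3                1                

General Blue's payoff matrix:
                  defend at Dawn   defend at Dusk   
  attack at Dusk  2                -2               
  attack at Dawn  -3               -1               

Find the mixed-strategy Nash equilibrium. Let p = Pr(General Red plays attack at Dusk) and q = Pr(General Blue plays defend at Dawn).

p = 1/3, q = 1/6

General Red's mix must leave General Blue indifferent between defend at Dawn and defend at Dusk.
  General Blue's payoff to defend at Dawn: p·2 + (1−p)·(-3) = 5p - 3
  General Blue's payoff to defend at Dusk: p·(-2) + (1−p)·(-1) = -p - 1
  5p - 3 = -p - 1  ⇒  6p = 2  ⇒  p = 1/3.
General Red's indifference between attack at Dusk and attack at Dawn determines General Blue's mixing probability q:
  General Red's expected payoff from attack at Dusk: q·(-2) + (1−q)·2 = -4q + 2
  General Red's expected payoff from attack at Dawn: q·3 + (1−q)·1 = 2q + 1
  -4q + 2 = 2q + 1  ⇒  -6q = -1  ⇒  q = 1/6.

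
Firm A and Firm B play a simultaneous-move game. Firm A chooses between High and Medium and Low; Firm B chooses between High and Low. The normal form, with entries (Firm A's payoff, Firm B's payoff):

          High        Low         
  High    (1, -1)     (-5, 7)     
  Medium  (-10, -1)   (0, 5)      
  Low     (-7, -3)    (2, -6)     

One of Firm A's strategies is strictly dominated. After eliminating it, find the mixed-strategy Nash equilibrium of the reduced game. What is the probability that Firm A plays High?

p = 3/11

Firm A's strategy Medium is strictly dominated by Low: -7 > -10 and 2 > 0. Eliminate Medium.
For Firm B to be willing to mix, Firm B must be indifferent between High and Low, which pins down Firm A's mix.
  Firm B's payoff to High: p·(-1) + (1−p)·(-3) = 2p - 3
  Firm B's payoff to Low: p·7 + (1−p)·(-6) = 13p - 6
  2p - 3 = 13p - 6  ⇒  -11p = -3  ⇒  p = 3/11.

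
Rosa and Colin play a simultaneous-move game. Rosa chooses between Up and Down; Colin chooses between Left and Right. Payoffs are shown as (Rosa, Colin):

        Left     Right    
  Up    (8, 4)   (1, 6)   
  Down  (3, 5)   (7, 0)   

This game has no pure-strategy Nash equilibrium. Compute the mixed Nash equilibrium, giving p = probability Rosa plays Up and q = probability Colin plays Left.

Set Colin's expected payoff from Left equal to that from Right:
  Colin's payoff from Left: p·4 + (1−p)·5 = -p + 5
  Colin's payoff from Right: p·6 + (1−p)·0 = 6p
  -p + 5 = 6p  ⇒  -7p = -5  ⇒  p = 5/7.
In a mixed equilibrium Rosa is indifferent between Up and Down; this condition fixes q.
  Rosa's payoff to Up: q·8 + (1−q)·1 = 7q + 1
  Rosa's payoff to Down: q·3 + (1−q)·7 = -4q + 7
  7q + 1 = -4q + 7  ⇒  11q = 6  ⇒  q = 6/11.

p = 5/7, q = 6/11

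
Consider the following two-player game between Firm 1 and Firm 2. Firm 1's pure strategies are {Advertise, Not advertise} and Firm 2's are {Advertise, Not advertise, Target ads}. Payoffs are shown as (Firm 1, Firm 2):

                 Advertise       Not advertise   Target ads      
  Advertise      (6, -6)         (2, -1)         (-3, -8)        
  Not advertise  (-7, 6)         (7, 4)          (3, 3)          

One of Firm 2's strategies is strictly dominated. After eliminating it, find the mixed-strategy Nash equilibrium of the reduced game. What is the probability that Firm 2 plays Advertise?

q = 5/18

Firm 2's strategy Target ads is strictly dominated by Advertise: -6 > -8 and 6 > 3. Eliminate Target ads.
For Firm 1 to be willing to mix, Firm 1 must be indifferent between Advertise and Not advertise, which pins down Firm 2's mix.
  Firm 1's payoff to Advertise: q·6 + (1−q)·2 = 4q + 2
  Firm 1's payoff to Not advertise: q·(-7) + (1−q)·7 = -14q + 7
  4q + 2 = -14q + 7  ⇒  18q = 5  ⇒  q = 5/18.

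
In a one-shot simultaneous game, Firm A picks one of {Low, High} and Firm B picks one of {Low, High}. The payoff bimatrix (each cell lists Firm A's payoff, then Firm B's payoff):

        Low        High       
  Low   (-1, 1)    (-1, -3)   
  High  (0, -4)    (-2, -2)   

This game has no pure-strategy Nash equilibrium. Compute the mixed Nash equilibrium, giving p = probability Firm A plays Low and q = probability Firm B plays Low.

p = 1/3, q = 1/2

Firm B's indifference between Low and High determines Firm A's mixing probability p:
  Firm B's payoff from Low: p·1 + (1−p)·(-4) = 5p - 4
  Firm B's payoff from High: p·(-3) + (1−p)·(-2) = -p - 2
  5p - 4 = -p - 2  ⇒  6p = 2  ⇒  p = 1/3.
In a mixed equilibrium Firm A is indifferent between Low and High; this condition fixes q.
  Firm A's payoff to Low: q·(-1) + (1−q)·(-1) = -1
  Firm A's payoff to High: q·0 + (1−q)·(-2) = 2q - 2
  -1 = 2q - 2  ⇒  -2q = -1  ⇒  q = 1/2.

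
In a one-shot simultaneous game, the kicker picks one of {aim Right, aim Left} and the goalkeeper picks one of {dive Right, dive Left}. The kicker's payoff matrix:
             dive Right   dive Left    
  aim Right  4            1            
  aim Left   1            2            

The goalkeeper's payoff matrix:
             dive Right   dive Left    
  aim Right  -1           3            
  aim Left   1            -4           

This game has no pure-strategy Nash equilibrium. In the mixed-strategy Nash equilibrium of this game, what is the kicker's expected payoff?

Set the kicker's expected payoff from aim Right equal to that from aim Left:
  the kicker's payoff to aim Right: q·4 + (1−q)·1 = 3q + 1
  the kicker's payoff to aim Left: q·1 + (1−q)·2 = -q + 2
  3q + 1 = -q + 2  ⇒  4q = 1  ⇒  q = 1/4.
At equilibrium the kicker is indifferent across rows, so the kicker's payoff equals the payoff from aim Right: (1/4)·4 + (3/4)·1 = 7/4.

7/4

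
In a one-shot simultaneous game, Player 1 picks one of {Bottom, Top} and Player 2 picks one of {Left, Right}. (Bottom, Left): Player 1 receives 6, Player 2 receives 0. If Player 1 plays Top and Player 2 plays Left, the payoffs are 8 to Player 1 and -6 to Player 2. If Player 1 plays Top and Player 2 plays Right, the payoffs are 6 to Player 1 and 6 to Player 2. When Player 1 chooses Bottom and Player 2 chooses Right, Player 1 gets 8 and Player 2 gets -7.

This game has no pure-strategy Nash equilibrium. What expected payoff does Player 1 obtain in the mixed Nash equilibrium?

7

Set Player 1's expected payoff from Bottom equal to that from Top:
  Player 1's payoff to Bottom: q·6 + (1−q)·8 = -2q + 8
  Player 1's payoff to Top: q·8 + (1−q)·6 = 2q + 6
  -2q + 8 = 2q + 6  ⇒  -4q = -2  ⇒  q = 1/2.
At equilibrium Player 1 is indifferent across rows, so Player 1's payoff equals the payoff from Bottom: (1/2)·6 + (1/2)·8 = 7.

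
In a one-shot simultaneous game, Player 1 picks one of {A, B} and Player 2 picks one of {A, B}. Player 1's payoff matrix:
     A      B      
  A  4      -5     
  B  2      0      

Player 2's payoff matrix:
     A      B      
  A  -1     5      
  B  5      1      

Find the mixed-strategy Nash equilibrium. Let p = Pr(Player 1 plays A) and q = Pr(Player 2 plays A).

p = 2/5, q = 5/7

Player 1's mix must leave Player 2 indifferent between A and B.
  Player 2's expected payoff from A: p·(-1) + (1−p)·5 = -6p + 5
  Player 2's expected payoff from B: p·5 + (1−p)·1 = 4p + 1
  -6p + 5 = 4p + 1  ⇒  -10p = -4  ⇒  p = 2/5.
Player 2's mix must leave Player 1 indifferent between A and B.
  Player 1's expected payoff from A: q·4 + (1−q)·(-5) = 9q - 5
  Player 1's expected payoff from B: q·2 + (1−q)·0 = 2q
  9q - 5 = 2q  ⇒  7q = 5  ⇒  q = 5/7.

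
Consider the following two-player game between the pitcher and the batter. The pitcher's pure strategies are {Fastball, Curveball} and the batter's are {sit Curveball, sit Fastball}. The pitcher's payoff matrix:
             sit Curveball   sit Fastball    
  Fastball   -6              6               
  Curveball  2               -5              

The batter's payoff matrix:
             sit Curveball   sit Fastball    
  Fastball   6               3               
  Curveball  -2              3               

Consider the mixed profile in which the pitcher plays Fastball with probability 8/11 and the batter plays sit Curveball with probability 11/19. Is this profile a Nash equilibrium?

No

Given the pitcher's mix p = 8/11, the batter's payoff from sit Curveball is 42/11 but from sit Fastball is 3. The batter strictly prefers sit Curveball, so the batter would not mix.
So the proposed profile is not a Nash equilibrium.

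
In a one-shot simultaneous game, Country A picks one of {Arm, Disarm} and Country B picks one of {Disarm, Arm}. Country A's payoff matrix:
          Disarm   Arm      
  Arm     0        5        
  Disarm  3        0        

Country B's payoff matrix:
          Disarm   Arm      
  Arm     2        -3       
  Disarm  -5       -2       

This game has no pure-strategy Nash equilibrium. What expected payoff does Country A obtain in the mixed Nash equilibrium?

For Country A to be willing to mix, Country A must be indifferent between Arm and Disarm, which pins down Country B's mix.
  Country A's payoff to Arm: q·0 + (1−q)·5 = -5q + 5
  Country A's payoff to Disarm: q·3 + (1−q)·0 = 3q
  -5q + 5 = 3q  ⇒  -8q = -5  ⇒  q = 5/8.
At equilibrium Country A is indifferent across rows, so Country A's payoff equals the payoff from Arm: (5/8)·0 + (3/8)·5 = 15/8.

15/8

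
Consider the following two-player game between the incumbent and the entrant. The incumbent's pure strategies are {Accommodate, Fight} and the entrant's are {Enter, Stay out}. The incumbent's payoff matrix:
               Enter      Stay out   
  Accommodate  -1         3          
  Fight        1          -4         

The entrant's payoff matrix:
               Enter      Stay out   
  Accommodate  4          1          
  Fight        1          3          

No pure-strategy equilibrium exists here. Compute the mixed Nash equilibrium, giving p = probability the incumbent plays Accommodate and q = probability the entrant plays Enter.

For the entrant to be willing to mix, the entrant must be indifferent between Enter and Stay out, which pins down the incumbent's mix.
  the entrant's payoff to Enter: p·4 + (1−p)·1 = 3p + 1
  the entrant's payoff to Stay out: p·1 + (1−p)·3 = -2p + 3
  3p + 1 = -2p + 3  ⇒  5p = 2  ⇒  p = 2/5.
In a mixed equilibrium the incumbent is indifferent between Accommodate and Fight; this condition fixes q.
  the incumbent's expected payoff from Accommodate: q·(-1) + (1−q)·3 = -4q + 3
  the incumbent's expected payoff from Fight: q·1 + (1−q)·(-4) = 5q - 4
  -4q + 3 = 5q - 4  ⇒  -9q = -7  ⇒  q = 7/9.

p = 2/5, q = 7/9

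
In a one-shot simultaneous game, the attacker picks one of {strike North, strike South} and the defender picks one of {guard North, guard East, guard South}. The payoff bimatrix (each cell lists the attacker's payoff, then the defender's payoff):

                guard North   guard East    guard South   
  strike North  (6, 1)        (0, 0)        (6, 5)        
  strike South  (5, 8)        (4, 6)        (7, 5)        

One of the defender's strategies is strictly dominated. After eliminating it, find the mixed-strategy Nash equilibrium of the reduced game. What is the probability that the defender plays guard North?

q = 1/2

The defender's strategy guard East is strictly dominated by guard North: 1 > 0 and 8 > 6. Eliminate guard East.
For the attacker to be willing to mix, the attacker must be indifferent between strike North and strike South, which pins down the defender's mix.
  the attacker's expected payoff from strike North: q·6 + (1−q)·6 = 6
  the attacker's expected payoff from strike South: q·5 + (1−q)·7 = -2q + 7
  6 = -2q + 7  ⇒  2q = 1  ⇒  q = 1/2.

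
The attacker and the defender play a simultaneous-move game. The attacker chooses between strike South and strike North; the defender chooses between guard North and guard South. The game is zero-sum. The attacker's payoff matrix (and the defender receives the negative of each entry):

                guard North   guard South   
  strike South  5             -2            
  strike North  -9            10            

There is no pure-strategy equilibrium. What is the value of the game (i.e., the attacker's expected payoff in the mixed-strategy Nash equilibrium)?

In a mixed equilibrium the attacker is indifferent between strike South and strike North; this condition fixes q.
  the attacker's payoff to strike South: q·5 + (1−q)·(-2) = 7q - 2
  the attacker's payoff to strike North: q·(-9) + (1−q)·10 = -19q + 10
  7q - 2 = -19q + 10  ⇒  26q = 12  ⇒  q = 6/13.
The value is the attacker's expected payoff against this mix (using strike South): (6/13)·5 + (7/13)·(-2) = 16/13.

v = 16/13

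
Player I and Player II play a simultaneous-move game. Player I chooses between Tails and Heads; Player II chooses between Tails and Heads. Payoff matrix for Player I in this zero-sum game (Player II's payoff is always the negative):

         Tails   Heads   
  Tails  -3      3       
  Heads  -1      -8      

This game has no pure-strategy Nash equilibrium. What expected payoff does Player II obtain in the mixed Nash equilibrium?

For Player II to be willing to mix, Player II must be indifferent between Tails and Heads, which pins down Player I's mix.
  Player II's expected payoff from Tails: p·3 + (1−p)·1 = 2p + 1
  Player II's expected payoff from Heads: p·(-3) + (1−p)·8 = -11p + 8
  2p + 1 = -11p + 8  ⇒  13p = 7  ⇒  p = 7/13.
At equilibrium Player II is indifferent across columns, so Player II's payoff equals the payoff from Tails: (7/13)·3 + (6/13)·1 = 27/13.

27/13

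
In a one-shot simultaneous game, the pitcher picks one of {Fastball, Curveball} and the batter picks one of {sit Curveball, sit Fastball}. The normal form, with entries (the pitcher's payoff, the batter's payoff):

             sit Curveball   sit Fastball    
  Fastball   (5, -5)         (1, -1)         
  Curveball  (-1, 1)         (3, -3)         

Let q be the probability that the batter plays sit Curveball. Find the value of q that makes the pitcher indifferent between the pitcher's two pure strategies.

The pitcher's indifference between Fastball and Curveball determines the batter's mixing probability q:
  the pitcher's payoff to Fastball: q·5 + (1−q)·1 = 4q + 1
  the pitcher's payoff to Curveball: q·(-1) + (1−q)·3 = -4q + 3
  4q + 1 = -4q + 3  ⇒  8q = 2  ⇒  q = 1/4.

q = 1/4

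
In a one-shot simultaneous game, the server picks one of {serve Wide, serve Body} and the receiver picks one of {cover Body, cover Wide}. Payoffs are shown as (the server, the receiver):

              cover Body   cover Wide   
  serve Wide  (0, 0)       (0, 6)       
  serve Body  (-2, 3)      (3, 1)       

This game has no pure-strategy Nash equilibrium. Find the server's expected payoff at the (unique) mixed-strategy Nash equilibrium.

For the server to be willing to mix, the server must be indifferent between serve Wide and serve Body, which pins down the receiver's mix.
  the server's expected payoff from serve Wide: q·0 + (1−q)·0 = 0
  the server's expected payoff from serve Body: q·(-2) + (1−q)·3 = -5q + 3
  0 = -5q + 3  ⇒  5q = 3  ⇒  q = 3/5.
At equilibrium the server is indifferent across rows, so the server's payoff equals the payoff from serve Wide: (3/5)·0 + (2/5)·0 = 0.

0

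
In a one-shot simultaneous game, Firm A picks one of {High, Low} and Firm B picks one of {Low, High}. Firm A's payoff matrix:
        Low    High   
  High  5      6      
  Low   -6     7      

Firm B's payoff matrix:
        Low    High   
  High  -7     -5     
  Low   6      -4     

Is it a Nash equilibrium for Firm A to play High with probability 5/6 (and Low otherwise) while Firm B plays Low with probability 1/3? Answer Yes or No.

No

Given Firm B's mix q = 1/3, Firm A's payoff from High is 17/3 but from Low is 8/3. Firm A strictly prefers High, so Firm A would not mix.
So the proposed profile is not a Nash equilibrium.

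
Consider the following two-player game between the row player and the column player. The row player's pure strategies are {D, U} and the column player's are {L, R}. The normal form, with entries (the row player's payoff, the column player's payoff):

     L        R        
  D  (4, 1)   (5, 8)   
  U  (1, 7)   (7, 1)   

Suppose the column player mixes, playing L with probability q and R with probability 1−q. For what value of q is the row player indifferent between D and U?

Set the row player's expected payoff from D equal to that from U:
  the row player's payoff from D: q·4 + (1−q)·5 = -q + 5
  the row player's payoff from U: q·1 + (1−q)·7 = -6q + 7
  -q + 5 = -6q + 7  ⇒  5q = 2  ⇒  q = 2/5.

q = 2/5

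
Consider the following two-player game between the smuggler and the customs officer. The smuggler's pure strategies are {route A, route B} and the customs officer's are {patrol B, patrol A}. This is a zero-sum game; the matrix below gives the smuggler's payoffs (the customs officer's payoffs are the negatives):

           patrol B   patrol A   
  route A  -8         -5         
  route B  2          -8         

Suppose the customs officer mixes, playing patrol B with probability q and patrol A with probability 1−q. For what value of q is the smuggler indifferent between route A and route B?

q = 3/13

For the smuggler to be willing to mix, the smuggler must be indifferent between route A and route B, which pins down the customs officer's mix.
  the smuggler's payoff to route A: q·(-8) + (1−q)·(-5) = -3q - 5
  the smuggler's payoff to route B: q·2 + (1−q)·(-8) = 10q - 8
  -3q - 5 = 10q - 8  ⇒  -13q = -3  ⇒  q = 3/13.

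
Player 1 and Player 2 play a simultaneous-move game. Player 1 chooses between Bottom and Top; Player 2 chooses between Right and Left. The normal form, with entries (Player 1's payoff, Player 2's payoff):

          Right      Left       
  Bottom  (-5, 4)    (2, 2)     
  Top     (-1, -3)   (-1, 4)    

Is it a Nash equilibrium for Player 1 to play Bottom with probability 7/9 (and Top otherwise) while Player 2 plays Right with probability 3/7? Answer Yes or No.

Check Player 2's indifference given Player 1's mix p = 7/9:
  payoff from Right = 22/9; payoff from Left = 22/9 — equal.
Check Player 1's indifference given Player 2's mix q = 3/7:
  payoff from Bottom = -1; payoff from Top = -1 — equal.
Both players are indifferent, so neither can profitably deviate.

Yes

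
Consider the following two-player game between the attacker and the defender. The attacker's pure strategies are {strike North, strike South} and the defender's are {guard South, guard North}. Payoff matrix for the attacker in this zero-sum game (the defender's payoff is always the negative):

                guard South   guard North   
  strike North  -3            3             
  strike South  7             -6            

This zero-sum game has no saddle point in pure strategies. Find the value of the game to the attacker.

The defender's mix must leave the attacker indifferent between strike North and strike South.
  the attacker's expected payoff from strike North: q·(-3) + (1−q)·3 = -6q + 3
  the attacker's expected payoff from strike South: q·7 + (1−q)·(-6) = 13q - 6
  -6q + 3 = 13q - 6  ⇒  -19q = -9  ⇒  q = 9/19.
The value is the attacker's expected payoff against this mix (using strike North): (9/19)·(-3) + (10/19)·3 = 3/19.

v = 3/19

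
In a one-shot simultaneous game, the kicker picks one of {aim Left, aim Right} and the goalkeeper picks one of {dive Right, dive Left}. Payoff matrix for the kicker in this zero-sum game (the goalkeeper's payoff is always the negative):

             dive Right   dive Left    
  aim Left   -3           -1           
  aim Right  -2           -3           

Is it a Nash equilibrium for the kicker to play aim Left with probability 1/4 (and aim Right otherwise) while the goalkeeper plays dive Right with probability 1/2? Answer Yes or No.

Given the kicker's mix p = 1/4, the goalkeeper's payoff from dive Right is 9/4 but from dive Left is 5/2. The goalkeeper strictly prefers dive Left, so the goalkeeper would not mix.
So the proposed profile is not a Nash equilibrium.

No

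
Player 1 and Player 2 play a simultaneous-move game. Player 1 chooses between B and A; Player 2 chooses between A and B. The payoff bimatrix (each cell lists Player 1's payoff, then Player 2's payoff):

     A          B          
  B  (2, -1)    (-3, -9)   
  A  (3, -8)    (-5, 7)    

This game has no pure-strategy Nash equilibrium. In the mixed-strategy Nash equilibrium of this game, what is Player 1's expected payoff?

Player 1's indifference between B and A determines Player 2's mixing probability q:
  Player 1's payoff to B: q·2 + (1−q)·(-3) = 5q - 3
  Player 1's payoff to A: q·3 + (1−q)·(-5) = 8q - 5
  5q - 3 = 8q - 5  ⇒  -3q = -2  ⇒  q = 2/3.
At equilibrium Player 1 is indifferent across rows, so Player 1's payoff equals the payoff from B: (2/3)·2 + (1/3)·(-3) = 1/3.

1/3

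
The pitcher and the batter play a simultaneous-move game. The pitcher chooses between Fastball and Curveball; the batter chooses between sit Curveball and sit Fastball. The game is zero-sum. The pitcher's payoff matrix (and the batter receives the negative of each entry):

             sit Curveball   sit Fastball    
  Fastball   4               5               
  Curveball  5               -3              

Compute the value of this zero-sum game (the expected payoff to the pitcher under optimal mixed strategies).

In a mixed equilibrium the pitcher is indifferent between Fastball and Curveball; this condition fixes q.
  the pitcher's expected payoff from Fastball: q·4 + (1−q)·5 = -q + 5
  the pitcher's expected payoff from Curveball: q·5 + (1−q)·(-3) = 8q - 3
  -q + 5 = 8q - 3  ⇒  -9q = -8  ⇒  q = 8/9.
The value is the pitcher's expected payoff against this mix (using Fastball): (8/9)·4 + (1/9)·5 = 37/9.

v = 37/9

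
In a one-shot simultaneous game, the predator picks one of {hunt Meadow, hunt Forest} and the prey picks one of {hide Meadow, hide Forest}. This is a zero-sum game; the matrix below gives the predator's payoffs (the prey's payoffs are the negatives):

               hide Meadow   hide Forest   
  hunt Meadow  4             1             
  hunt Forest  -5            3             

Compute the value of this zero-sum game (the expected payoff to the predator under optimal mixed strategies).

The predator's indifference between hunt Meadow and hunt Forest determines the prey's mixing probability q:
  the predator's expected payoff from hunt Meadow: q·4 + (1−q)·1 = 3q + 1
  the predator's expected payoff from hunt Forest: q·(-5) + (1−q)·3 = -8q + 3
  3q + 1 = -8q + 3  ⇒  11q = 2  ⇒  q = 2/11.
The value is the predator's expected payoff against this mix (using hunt Meadow): (2/11)·4 + (9/11)·1 = 17/11.

v = 17/11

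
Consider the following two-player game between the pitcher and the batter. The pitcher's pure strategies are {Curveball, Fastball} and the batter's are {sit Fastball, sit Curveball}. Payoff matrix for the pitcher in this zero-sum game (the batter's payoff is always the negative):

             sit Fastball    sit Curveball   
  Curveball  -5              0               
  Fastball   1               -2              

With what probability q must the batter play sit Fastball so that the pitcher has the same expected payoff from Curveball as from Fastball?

Set the pitcher's expected payoff from Curveball equal to that from Fastball:
  the pitcher's expected payoff from Curveball: q·(-5) + (1−q)·0 = -5q
  the pitcher's expected payoff from Fastball: q·1 + (1−q)·(-2) = 3q - 2
  -5q = 3q - 2  ⇒  -8q = -2  ⇒  q = 1/4.

q = 1/4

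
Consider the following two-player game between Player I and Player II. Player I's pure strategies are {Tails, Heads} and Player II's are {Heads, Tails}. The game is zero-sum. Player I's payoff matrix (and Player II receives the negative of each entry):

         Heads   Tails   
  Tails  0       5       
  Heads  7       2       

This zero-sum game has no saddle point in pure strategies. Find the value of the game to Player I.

Player II's mix must leave Player I indifferent between Tails and Heads.
  Player I's payoff from Tails: q·0 + (1−q)·5 = -5q + 5
  Player I's payoff from Heads: q·7 + (1−q)·2 = 5q + 2
  -5q + 5 = 5q + 2  ⇒  -10q = -3  ⇒  q = 3/10.
The value is Player I's expected payoff against this mix (using Tails): (3/10)·0 + (7/10)·5 = 7/2.

v = 7/2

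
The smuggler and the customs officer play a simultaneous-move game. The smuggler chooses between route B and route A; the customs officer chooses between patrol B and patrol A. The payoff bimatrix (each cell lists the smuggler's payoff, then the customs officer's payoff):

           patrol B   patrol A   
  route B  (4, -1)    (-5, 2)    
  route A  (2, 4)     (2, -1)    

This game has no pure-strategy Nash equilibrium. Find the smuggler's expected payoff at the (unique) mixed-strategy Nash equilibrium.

The customs officer's mix must leave the smuggler indifferent between route B and route A.
  the smuggler's payoff to route B: q·4 + (1−q)·(-5) = 9q - 5
  the smuggler's payoff to route A: q·2 + (1−q)·2 = 2
  9q - 5 = 2  ⇒  9q = 7  ⇒  q = 7/9.
At equilibrium the smuggler is indifferent across rows, so the smuggler's payoff equals the payoff from route B: (7/9)·4 + (2/9)·(-5) = 2.

2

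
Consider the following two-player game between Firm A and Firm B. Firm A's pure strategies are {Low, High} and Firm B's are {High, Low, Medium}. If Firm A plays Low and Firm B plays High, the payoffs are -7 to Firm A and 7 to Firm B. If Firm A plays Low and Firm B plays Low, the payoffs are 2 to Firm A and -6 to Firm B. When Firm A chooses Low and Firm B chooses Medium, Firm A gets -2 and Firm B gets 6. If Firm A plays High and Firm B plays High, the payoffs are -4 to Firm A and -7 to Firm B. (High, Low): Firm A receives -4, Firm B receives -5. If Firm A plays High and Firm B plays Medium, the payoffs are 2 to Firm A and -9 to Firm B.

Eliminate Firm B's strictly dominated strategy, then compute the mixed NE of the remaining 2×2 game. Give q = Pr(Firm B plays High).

q = 2/3

Firm B's strategy Medium is strictly dominated by High: 7 > 6 and -7 > -9. Eliminate Medium.
Set Firm A's expected payoff from Low equal to that from High:
  Firm A's payoff from Low: q·(-7) + (1−q)·2 = -9q + 2
  Firm A's payoff from High: q·(-4) + (1−q)·(-4) = -4
  -9q + 2 = -4  ⇒  -9q = -6  ⇒  q = 2/3.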